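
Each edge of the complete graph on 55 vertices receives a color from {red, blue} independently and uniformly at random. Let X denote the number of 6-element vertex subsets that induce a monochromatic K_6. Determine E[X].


Let X = Σ_S X_S over the C(55, 6) = 28989675 subsets S of size 6, where X_S = 1 if the K_6 on S is monochromatic.
For a fixed S, the K_6 on S has C(6, 2) = 15 edges. P[all 15 edges red] = (1/2)^15, and likewise for blue, so P[monochromatic] = 2·(1/2)^15 = 2^{1 − 15} = 1/16384.
Summing: E[X] = C(55, 6) · 2^{1 − 15} = 28989675 · 1/16384 = 28989675/16384.
Numerically: E[X] ≈ 1769.389.

E[X] = C(55,6)·2^(1−C(6,2)) = 28989675/16384 ≈ 1769.389.


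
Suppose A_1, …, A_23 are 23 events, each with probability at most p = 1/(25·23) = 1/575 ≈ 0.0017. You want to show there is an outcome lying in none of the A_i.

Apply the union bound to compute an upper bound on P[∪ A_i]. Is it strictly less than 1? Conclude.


Union bound: P[∪_{i=1}^{23} A_i] ≤ Σ_i P[A_i] ≤ 23·p = 23·(1/575) = 1/25.
Numerically: 1/25 ≈ 0.0400.
Is 1/25 < 1? YES.
Since P[∪ A_i] ≤ 1/25 < 1, the complement has P[∩ A_i^c] ≥ 1 − 1/25 = 24/25 > 0, so some outcome avoids every A_i.

23·p = 1/25 ≈ 0.0400; existence CERTIFIED by the union bound.


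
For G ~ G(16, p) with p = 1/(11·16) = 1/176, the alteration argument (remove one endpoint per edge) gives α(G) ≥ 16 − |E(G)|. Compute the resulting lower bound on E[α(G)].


E[|E(G)|] = C(16, 2)·p = 120 · (1/176) = 15/22.
E[α(G)] ≥ n − E[|E(G)|] = 16 − 15/22 = 337/22.
Numerically: ≈ 15.3182.
(This is only a lower bound; the true E[α(G)] may be larger.)

E[α(G)] ≥ 337/22 ≈ 15.3182.


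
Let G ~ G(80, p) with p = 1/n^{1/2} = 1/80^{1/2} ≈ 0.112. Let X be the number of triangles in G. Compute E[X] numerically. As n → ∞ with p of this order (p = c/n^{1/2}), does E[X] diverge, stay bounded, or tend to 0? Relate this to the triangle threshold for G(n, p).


Number of potential triangles: C(80, 3) = 82160.
Each occurs with probability p³ ≈ (0.112)³ ≈ 1.39754e-03.
By linearity: E[X] = C(80, 3)·p³ ≈ 82160 · 1.39754e-03 ≈ 114.822.
Since α = 1/2 < 1, p = c/n^{1/2} ≫ 1/n is above the triangle threshold p ~ 1/n. Asymptotically E[X] ~ (c³/6)·n^{3(1−α)} = (1³/6)·n^{1.5} → ∞; triangles are abundant w.h.p.

E[X] ≈ 114.822; in regime p = Θ(1/n^{1/2}) E[X] diverges (above the triangle threshold p ~ 1/n).


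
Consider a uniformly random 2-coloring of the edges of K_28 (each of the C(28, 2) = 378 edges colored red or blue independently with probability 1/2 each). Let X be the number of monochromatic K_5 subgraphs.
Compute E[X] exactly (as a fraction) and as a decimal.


Let X = Σ_S X_S over the C(28, 5) = 98280 subsets S of size 5, where X_S = 1 if the K_5 on S is monochromatic.
For a fixed S, the K_5 on S has C(5, 2) = 10 edges. P[all 10 edges red] = (1/2)^10, and likewise for blue, so P[monochromatic] = 2·(1/2)^10 = 2^{1 − 10} = 1/512.
By linearity: E[X] = C(28, 5) · 2^{1 − 10} = 98280 · 1/512 = 12285/64.
Numerically: E[X] ≈ 191.953125.

E[X] = C(28,5)·2^(1−C(5,2)) = 12285/64 ≈ 191.953125.


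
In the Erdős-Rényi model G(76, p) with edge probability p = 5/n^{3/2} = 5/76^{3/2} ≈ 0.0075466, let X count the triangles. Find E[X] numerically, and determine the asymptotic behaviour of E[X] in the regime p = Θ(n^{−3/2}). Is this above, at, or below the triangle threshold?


Number of potential triangles: C(76, 3) = 70300.
Each occurs with probability p³ ≈ (0.0075466)³ ≈ 4.2978262e-07.
By linearity: E[X] = C(76, 3)·p³ ≈ 70300 · 4.2978262e-07 ≈ 0.03021.
Since α = 3/2 > 1, p = c/n^{3/2} = o(1/n) is below the triangle threshold p ~ 1/n. Asymptotically E[X] ~ (c³/6)·n^{3(1−α)} = (5³/6)·n^{-1.5} → 0, so by Markov's inequality G has no triangles w.h.p.

E[X] ≈ 0.03021; in regime p = Θ(1/n^{3/2}) E[X] tends to 0 (below the triangle threshold p ~ 1/n).


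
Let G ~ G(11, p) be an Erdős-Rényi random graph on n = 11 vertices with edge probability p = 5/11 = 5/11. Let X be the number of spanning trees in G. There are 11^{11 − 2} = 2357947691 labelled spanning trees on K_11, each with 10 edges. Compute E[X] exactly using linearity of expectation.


K_11 has 11^{11 − 2} = 2357947691 labelled spanning trees.
For each such spanning tree H, let X_H = 1 if all 10 edges of H are present in G. Then P[X_H = 1] = p^{10} = (5/11)^{10} = 9765625/25937424601.
By linearity: E[X] = Σ_H E[X_H] = 2357947691 · p^{10} = 2357947691 · 9765625/25937424601 = 9765625/11.
Numerically: E[X] ≈ 8.88e+05.

E[X] = 2357947691 · (5/11)^{10} = 9765625/11 ≈ 8.88e+05.


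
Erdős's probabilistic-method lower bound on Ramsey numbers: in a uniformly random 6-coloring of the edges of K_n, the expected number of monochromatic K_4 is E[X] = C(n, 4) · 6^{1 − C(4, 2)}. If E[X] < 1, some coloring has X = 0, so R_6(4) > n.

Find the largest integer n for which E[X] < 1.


We need C(n, 4) · 6^{1 − 6} < 1, i.e. C(n, 4) < 6^{6 − 1} = 7776.
Check values of n near the boundary:
  n = 21: C(21, 4) = 5985; 5985 < 7776? YES
  n = 22: C(22, 4) = 7315; 7315 < 7776? YES
  n = 23: C(23, 4) = 8855; 8855 < 7776? NO
  n = 24: C(24, 4) = 10626; 10626 < 7776? NO
  n = 25: C(25, 4) = 12650; 12650 < 7776? NO
The largest n with C(n, 4) < 7776 is n = 22 (where E[X] = 7315/7776 ≈ 0.941). Hence R_6(4) > 22, i.e. R_6(4) ≥ 23.

Largest n = 22; hence R_6(4) > 22.


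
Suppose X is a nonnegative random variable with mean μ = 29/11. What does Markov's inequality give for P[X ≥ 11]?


μ = E[X] = 29/11, a = 11.
Markov: P[X ≥ 11] ≤ μ/a = (29/11)/11 = 29/121.
Numerically: ≈ 0.239669.
(Since a = 11 > μ = 2.636364, the bound 29/121 is < 1 and informative.)

P[X ≥ 11] ≤ 29/121 ≈ 0.239669.


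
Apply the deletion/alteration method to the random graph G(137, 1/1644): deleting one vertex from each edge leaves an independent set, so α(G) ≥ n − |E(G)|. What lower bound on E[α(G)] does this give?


E[|E(G)|] = C(137, 2)·p = 9316 · (1/1644) = 17/3.
E[α(G)] ≥ n − E[|E(G)|] = 137 − 17/3 = 394/3.
Numerically: ≈ 131.3333.
(This is only a lower bound; the true E[α(G)] may be larger.)

E[α(G)] ≥ 394/3 ≈ 131.3333.


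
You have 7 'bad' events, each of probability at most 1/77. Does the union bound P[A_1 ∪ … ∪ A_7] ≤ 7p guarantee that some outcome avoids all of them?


Union bound: P[∪_{i=1}^{7} A_i] ≤ Σ_i P[A_i] ≤ 7·p = 7·(1/77) = 1/11.
Numerically: 1/11 ≈ 0.091.
Is 1/11 < 1? YES.
Since P[∪ A_i] ≤ 1/11 < 1, the complement has P[∩ A_i^c] ≥ 1 − 1/11 = 10/11 > 0, so some outcome avoids every A_i.

7·p = 1/11 ≈ 0.091; existence CERTIFIED by the union bound.


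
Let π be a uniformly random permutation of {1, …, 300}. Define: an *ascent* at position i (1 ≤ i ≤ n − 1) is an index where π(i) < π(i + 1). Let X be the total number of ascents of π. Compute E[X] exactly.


Write X = Σ X_I over i = 1, …, 299, with X_I the indicator of one ascent.
There are 299 indicators.
For each fixed i, the pair (π(i), π(i+1)) is a uniformly random ordered pair of distinct values from {1, …, 300}; by symmetry P[π(i) < π(i+1)] = 1/2.
By linearity: E[X] = 299 · (1/2) = (300 − 1) · (1/2) = 299/2 ≈ 149.500000.

E[X] = 299/2 = 149.500000.


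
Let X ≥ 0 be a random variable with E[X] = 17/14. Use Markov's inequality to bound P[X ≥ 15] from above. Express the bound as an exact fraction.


μ = E[X] = 17/14, a = 15.
Markov: P[X ≥ 15] ≤ μ/a = (17/14)/15 = 17/210.
Numerically: ≈ 0.081.
(Since a = 15 > μ = 1.214, the bound 17/210 is < 1 and informative.)

P[X ≥ 15] ≤ 17/210 ≈ 0.081.


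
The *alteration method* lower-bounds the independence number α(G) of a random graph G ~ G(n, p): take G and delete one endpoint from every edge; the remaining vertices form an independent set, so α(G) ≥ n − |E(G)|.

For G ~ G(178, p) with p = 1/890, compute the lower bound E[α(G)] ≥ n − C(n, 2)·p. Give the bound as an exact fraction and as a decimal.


E[|E(G)|] = C(178, 2)·p = 15753 · (1/890) = 177/10.
E[α(G)] ≥ n − E[|E(G)|] = 178 − 177/10 = 1603/10.
Numerically: ≈ 160.300.
(This is only a lower bound; the true E[α(G)] may be larger.)

E[α(G)] ≥ 1603/10 ≈ 160.300.


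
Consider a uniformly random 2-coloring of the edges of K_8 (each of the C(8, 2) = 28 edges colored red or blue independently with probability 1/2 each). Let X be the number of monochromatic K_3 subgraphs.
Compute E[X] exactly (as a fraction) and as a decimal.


Let X = Σ_S X_S over the C(8, 3) = 56 subsets S of size 3, where X_S = 1 if the K_3 on S is monochromatic.
For a fixed S, the K_3 on S has C(3, 2) = 3 edges. P[all 3 edges red] = (1/2)^3, and likewise for blue, so P[monochromatic] = 2·(1/2)^3 = 2^{1 − 3} = 1/4.
By linearity of expectation: E[X] = C(8, 3) · 2^{1 − 3} = 56 · 1/4 = 14.
Numerically: E[X] ≈ 14.0000.

E[X] = C(8,3)·2^(1−C(3,2)) = 14 ≈ 14.0000.


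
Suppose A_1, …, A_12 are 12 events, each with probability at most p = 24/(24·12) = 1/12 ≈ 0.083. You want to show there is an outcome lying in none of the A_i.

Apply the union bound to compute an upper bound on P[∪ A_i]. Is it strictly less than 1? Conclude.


Union bound: P[∪_{i=1}^{12} A_i] ≤ Σ_i P[A_i] ≤ 12·p = 12·(1/12) = 1.
Numerically: 1 ≈ 1.000.
Is 1 < 1? NO.
Since the bound 1 is ≥ 1, the union bound is uninformative here; it does NOT by itself certify existence.

12·p = 1 ≈ 1.000; existence NOT certified by the union bound.


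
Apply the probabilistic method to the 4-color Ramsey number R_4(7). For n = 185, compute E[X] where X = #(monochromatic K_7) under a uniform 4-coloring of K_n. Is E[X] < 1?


E[X] = C(185, 7) · 4^{1 − 21} = 1311854301420 · 4^{−20} = 1311854301420/1099511627776.
As a reduced fraction: E[X] = 327963575355/274877906944 ≈ 1.193125.
Is E[X] < 1? NO.
Since E[X] ≥ 1, the first-moment bound is inconclusive at n = 185; it does NOT by itself certify R_4(7) > 185.

E[X] = 327963575355/274877906944 ≈ 1.193125; E[X] ≥ 1; first-moment method inconclusive here.


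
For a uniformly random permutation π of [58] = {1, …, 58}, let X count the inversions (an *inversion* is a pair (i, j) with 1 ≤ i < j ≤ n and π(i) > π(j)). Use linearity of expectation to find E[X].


Write X = Σ X_I over the C(58, 2) = 1653 pairs i < j, with X_I the indicator of one inversion.
There are 1653 indicators.
For each fixed pair i < j, the values π(i) and π(j) are two distinct elements of {1, …, 58} in uniformly random order; by symmetry P[π(i) > π(j)] = 1/2.
By linearity: E[X] = 1653 · (1/2) = C(58, 2) · (1/2) = 1653/2 = 1653/2 ≈ 826.500000.

E[X] = 1653/2 = 826.500000.


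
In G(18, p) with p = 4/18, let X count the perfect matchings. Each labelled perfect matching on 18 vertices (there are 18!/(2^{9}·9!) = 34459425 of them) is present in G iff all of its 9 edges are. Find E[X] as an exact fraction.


K_18 has 18!/(2^{9}·9!) = 34459425 labelled perfect matchings.
For each such perfect matching H, let X_H = 1 if all 9 edges of H are present in G. Then P[X_H = 1] = p^{9} = (2/9)^{9} = 512/387420489.
Summing the indicators: E[X] = Σ_H E[X_H] = 34459425 · p^{9} = 34459425 · 512/387420489 = 217817600/4782969.
Numerically: E[X] ≈ 45.54.

E[X] = 34459425 · (2/9)^{9} = 217817600/4782969 ≈ 45.54.


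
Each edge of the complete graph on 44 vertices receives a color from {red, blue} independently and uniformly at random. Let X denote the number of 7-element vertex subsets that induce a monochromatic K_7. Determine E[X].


Let X = Σ_S X_S over the C(44, 7) = 38320568 subsets S of size 7, where X_S = 1 if the K_7 on S is monochromatic.
For a fixed S, the K_7 on S has C(7, 2) = 21 edges. P[all 21 edges red] = (1/2)^21, and likewise for blue, so P[monochromatic] = 2·(1/2)^21 = 2^{1 − 21} = 1/1048576.
Summing: E[X] = C(44, 7) · 2^{1 − 21} = 38320568 · 1/1048576 = 4790071/131072.
Numerically: E[X] ≈ 36.545341.

E[X] = C(44,7)·2^(1−C(7,2)) = 4790071/131072 ≈ 36.545341.


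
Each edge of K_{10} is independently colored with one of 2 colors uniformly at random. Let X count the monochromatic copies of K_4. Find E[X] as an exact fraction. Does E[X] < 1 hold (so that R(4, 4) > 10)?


E[X] = C(10, 4) · 2^{1 − 6} = 210 · 2^{−5} = 210/32.
As a reduced fraction: E[X] = 105/16 ≈ 6.5625000.
Is E[X] < 1? NO.
Since E[X] ≥ 1, the first-moment bound is inconclusive at n = 10; it does NOT by itself certify R(4, 4) > 10.

E[X] = 105/16 ≈ 6.5625000; E[X] ≥ 1; first-moment method inconclusive here.


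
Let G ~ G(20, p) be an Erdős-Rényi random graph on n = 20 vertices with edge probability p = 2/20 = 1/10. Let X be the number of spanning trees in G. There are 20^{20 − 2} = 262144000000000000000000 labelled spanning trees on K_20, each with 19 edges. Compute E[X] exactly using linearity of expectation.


K_20 has 20^{20 − 2} = 262144000000000000000000 labelled spanning trees.
For each such spanning tree H, let X_H = 1 if all 19 edges of H are present in G. Then P[X_H = 1] = p^{19} = (1/10)^{19} = 1/10000000000000000000.
By linearity: E[X] = Σ_H E[X_H] = 262144000000000000000000 · p^{19} = 262144000000000000000000 · 1/10000000000000000000 = 131072/5.
Numerically: E[X] ≈ 2.62e+04.

E[X] = 262144000000000000000000 · (1/10)^{19} = 131072/5 ≈ 2.62e+04.


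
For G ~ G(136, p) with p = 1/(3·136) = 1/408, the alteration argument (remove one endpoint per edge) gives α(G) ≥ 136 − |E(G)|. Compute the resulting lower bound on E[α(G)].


E[|E(G)|] = C(136, 2)·p = 9180 · (1/408) = 45/2.
E[α(G)] ≥ n − E[|E(G)|] = 136 − 45/2 = 227/2.
Numerically: ≈ 113.50000.
(This is only a lower bound; the true E[α(G)] may be larger.)

E[α(G)] ≥ 227/2 ≈ 113.50000.


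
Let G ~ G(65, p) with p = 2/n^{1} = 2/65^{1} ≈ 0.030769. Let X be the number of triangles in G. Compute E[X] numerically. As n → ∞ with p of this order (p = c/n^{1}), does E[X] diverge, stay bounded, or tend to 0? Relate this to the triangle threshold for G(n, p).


Number of potential triangles: C(65, 3) = 43680.
Each occurs with probability p³ ≈ (0.030769)³ ≈ 2.9130633e-05.
By linearity: E[X] = C(65, 3)·p³ ≈ 43680 · 2.9130633e-05 ≈ 1.27243.
Here α = 1, so p = 2/n is exactly at the triangle threshold p ~ 1/n. Asymptotically E[X] → c³/6 = 2³/6 = 4/3 ≈ 1.33333, a bounded constant. In this regime the triangle count is asymptotically Poisson(c³/6).

E[X] ≈ 1.27243; in regime p = Θ(1/n^{1}) E[X] stays bounded (at the triangle threshold p ~ 1/n).


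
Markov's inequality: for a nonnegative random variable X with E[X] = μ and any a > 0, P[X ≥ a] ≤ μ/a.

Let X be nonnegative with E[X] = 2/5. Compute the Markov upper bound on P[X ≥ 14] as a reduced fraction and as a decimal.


μ = E[X] = 2/5, a = 14.
Markov: P[X ≥ 14] ≤ μ/a = (2/5)/14 = 1/35.
Numerically: ≈ 0.02857.
(Since a = 14 > μ = 0.40000, the bound 1/35 is < 1 and informative.)

P[X ≥ 14] ≤ 1/35 ≈ 0.02857.


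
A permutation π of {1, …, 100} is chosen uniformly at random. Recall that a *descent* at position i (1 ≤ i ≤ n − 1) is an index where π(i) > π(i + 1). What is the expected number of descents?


Write X = Σ X_I over i = 1, …, 99, with X_I the indicator of one descent.
There are 99 indicators.
For each fixed i, the pair (π(i), π(i+1)) is a uniformly random ordered pair of distinct values from {1, …, 100}; by symmetry P[π(i) > π(i+1)] = 1/2.
By linearity: E[X] = 99 · (1/2) = (100 − 1) · (1/2) = 99/2 ≈ 49.5000.

E[X] = 99/2 = 49.5000.


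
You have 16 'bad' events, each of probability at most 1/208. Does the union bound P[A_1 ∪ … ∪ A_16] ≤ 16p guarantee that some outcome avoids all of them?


Union bound: P[∪_{i=1}^{16} A_i] ≤ Σ_i P[A_i] ≤ 16·p = 16·(1/208) = 1/13.
Numerically: 1/13 ≈ 0.07692.
Is 1/13 < 1? YES.
Since P[∪ A_i] ≤ 1/13 < 1, the complement has P[∩ A_i^c] ≥ 1 − 1/13 = 12/13 > 0, so some outcome avoids every A_i.

16·p = 1/13 ≈ 0.07692; existence CERTIFIED by the union bound.


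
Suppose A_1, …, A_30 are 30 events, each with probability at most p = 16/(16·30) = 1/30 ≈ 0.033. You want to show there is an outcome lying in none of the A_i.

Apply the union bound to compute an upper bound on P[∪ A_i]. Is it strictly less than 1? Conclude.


Union bound: P[∪_{i=1}^{30} A_i] ≤ Σ_i P[A_i] ≤ 30·p = 30·(1/30) = 1.
Numerically: 1 ≈ 1.000.
Is 1 < 1? NO.
Since the bound 1 is ≥ 1, the union bound is uninformative here; it does NOT by itself certify existence.

30·p = 1 ≈ 1.000; existence NOT certified by the union bound.


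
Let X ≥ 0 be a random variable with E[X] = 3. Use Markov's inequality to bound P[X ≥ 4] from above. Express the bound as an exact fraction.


μ = E[X] = 3, a = 4.
Markov: P[X ≥ 4] ≤ μ/a = (3)/4 = 3/4.
Numerically: ≈ 0.7500.
(Since a = 4 > μ = 3.0000, the bound 3/4 is < 1 and informative.)

P[X ≥ 4] ≤ 3/4 ≈ 0.7500.


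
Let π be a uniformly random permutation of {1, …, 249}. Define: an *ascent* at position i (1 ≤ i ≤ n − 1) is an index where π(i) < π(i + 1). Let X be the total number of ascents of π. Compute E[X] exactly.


Write X = Σ X_I over i = 1, …, 248, with X_I the indicator of one ascent.
There are 248 indicators.
For each fixed i, the pair (π(i), π(i+1)) is a uniformly random ordered pair of distinct values from {1, …, 249}; by symmetry P[π(i) < π(i+1)] = 1/2.
By linearity: E[X] = 248 · (1/2) = (249 − 1) · (1/2) = 124 ≈ 124.00000.

E[X] = 124 = 124.00000.


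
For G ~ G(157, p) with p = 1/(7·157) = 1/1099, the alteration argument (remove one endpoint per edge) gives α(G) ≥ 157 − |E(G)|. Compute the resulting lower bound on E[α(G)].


E[|E(G)|] = C(157, 2)·p = 12246 · (1/1099) = 78/7.
E[α(G)] ≥ n − E[|E(G)|] = 157 − 78/7 = 1021/7.
Numerically: ≈ 145.857143.
(This is only a lower bound; the true E[α(G)] may be larger.)

E[α(G)] ≥ 1021/7 ≈ 145.857143.


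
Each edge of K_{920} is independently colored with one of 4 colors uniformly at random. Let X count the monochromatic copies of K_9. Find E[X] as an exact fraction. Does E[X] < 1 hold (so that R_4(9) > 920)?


E[X] = C(920, 9) · 4^{1 − 36} = 1251067384312182251760 · 4^{−35} = 1251067384312182251760/1180591620717411303424.
As a reduced fraction: E[X] = 78191711519511390735/73786976294838206464 ≈ 1.059695.
Is E[X] < 1? NO.
Since E[X] ≥ 1, the first-moment bound is inconclusive at n = 920; it does NOT by itself certify R_4(9) > 920.

E[X] = 78191711519511390735/73786976294838206464 ≈ 1.059695; E[X] ≥ 1; first-moment method inconclusive here.


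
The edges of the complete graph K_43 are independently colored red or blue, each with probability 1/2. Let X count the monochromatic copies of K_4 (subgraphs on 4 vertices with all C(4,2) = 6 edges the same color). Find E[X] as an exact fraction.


Let X = Σ_S X_S over the C(43, 4) = 123410 subsets S of size 4, where X_S = 1 if the K_4 on S is monochromatic.
For a fixed S, the K_4 on S has C(4, 2) = 6 edges. P[all 6 edges red] = (1/2)^6, and likewise for blue, so P[monochromatic] = 2·(1/2)^6 = 2^{1 − 6} = 1/32.
By linearity: E[X] = C(43, 4) · 2^{1 − 6} = 123410 · 1/32 = 61705/16.
Numerically: E[X] ≈ 3856.56250.

E[X] = C(43,4)·2^(1−C(4,2)) = 61705/16 ≈ 3856.56250.


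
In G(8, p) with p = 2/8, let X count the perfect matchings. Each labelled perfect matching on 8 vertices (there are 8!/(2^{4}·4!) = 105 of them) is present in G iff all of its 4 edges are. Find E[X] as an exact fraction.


K_8 has 8!/(2^{4}·4!) = 105 labelled perfect matchings.
For each such perfect matching H, let X_H = 1 if all 4 edges of H are present in G. Then P[X_H = 1] = p^{4} = (1/4)^{4} = 1/256.
By linearity: E[X] = Σ_H E[X_H] = 105 · p^{4} = 105 · 1/256 = 105/256.
Numerically: E[X] ≈ 0.4102.

E[X] = 105 · (1/4)^{4} = 105/256 ≈ 0.4102.


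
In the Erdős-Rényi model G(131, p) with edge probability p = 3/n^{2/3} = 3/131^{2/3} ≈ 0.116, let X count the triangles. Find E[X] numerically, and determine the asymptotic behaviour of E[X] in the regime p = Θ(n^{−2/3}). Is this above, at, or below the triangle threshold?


Number of potential triangles: C(131, 3) = 366145.
Each occurs with probability p³ ≈ (0.116)³ ≈ 1.57333e-03.
By linearity: E[X] = C(131, 3)·p³ ≈ 366145 · 1.57333e-03 ≈ 576.069.
Since α = 2/3 < 1, p = c/n^{2/3} ≫ 1/n is above the triangle threshold p ~ 1/n. Asymptotically E[X] ~ (c³/6)·n^{3(1−α)} = (3³/6)·n^{1} → ∞; triangles are abundant w.h.p.

E[X] ≈ 576.069; in regime p = Θ(1/n^{2/3}) E[X] diverges (above the triangle threshold p ~ 1/n).


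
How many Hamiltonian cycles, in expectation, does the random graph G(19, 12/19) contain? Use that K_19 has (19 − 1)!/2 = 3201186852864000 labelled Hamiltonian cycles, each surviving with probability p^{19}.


K_19 has (19 − 1)!/2 = 3201186852864000 labelled Hamiltonian cycles.
For each such Hamiltonian cycle H, let X_H = 1 if all 19 edges of H are present in G. Then P[X_H = 1] = p^{19} = (12/19)^{19} = 319479999370622926848/1978419655660313589123979.
By linearity of expectation: E[X] = Σ_H E[X_H] = 3201186852864000 · p^{19} = 3201186852864000 · 319479999370622926848/1978419655660313589123979 = 1022715173738237107931793611292672000/1978419655660313589123979.
Numerically: E[X] ≈ 5.17e+11.

E[X] = 3201186852864000 · (12/19)^{19} = 1022715173738237107931793611292672000/1978419655660313589123979 ≈ 5.17e+11.


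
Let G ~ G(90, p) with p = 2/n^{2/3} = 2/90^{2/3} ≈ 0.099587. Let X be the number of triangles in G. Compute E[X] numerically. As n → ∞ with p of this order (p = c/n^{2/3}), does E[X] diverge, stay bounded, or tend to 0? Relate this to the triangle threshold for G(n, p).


Number of potential triangles: C(90, 3) = 117480.
Each occurs with probability p³ ≈ (0.099587)³ ≈ 9.8765432e-04.
By linearity: E[X] = C(90, 3)·p³ ≈ 117480 · 9.8765432e-04 ≈ 116.02963.
Since α = 2/3 < 1, p = c/n^{2/3} ≫ 1/n is above the triangle threshold p ~ 1/n. Asymptotically E[X] ~ (c³/6)·n^{3(1−α)} = (2³/6)·n^{1} → ∞; triangles are abundant w.h.p.

E[X] ≈ 116.02963; in regime p = Θ(1/n^{2/3}) E[X] diverges (above the triangle threshold p ~ 1/n).


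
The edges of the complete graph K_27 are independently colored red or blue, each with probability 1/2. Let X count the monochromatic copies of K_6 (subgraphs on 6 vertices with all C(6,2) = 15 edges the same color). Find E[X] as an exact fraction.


Let X = Σ_S X_S over the C(27, 6) = 296010 subsets S of size 6, where X_S = 1 if the K_6 on S is monochromatic.
For a fixed S, the K_6 on S has C(6, 2) = 15 edges. P[all 15 edges red] = (1/2)^15, and likewise for blue, so P[monochromatic] = 2·(1/2)^15 = 2^{1 − 15} = 1/16384.
By linearity: E[X] = C(27, 6) · 2^{1 − 15} = 296010 · 1/16384 = 148005/8192.
Numerically: E[X] ≈ 18.067017.

E[X] = C(27,6)·2^(1−C(6,2)) = 148005/8192 ≈ 18.067017.


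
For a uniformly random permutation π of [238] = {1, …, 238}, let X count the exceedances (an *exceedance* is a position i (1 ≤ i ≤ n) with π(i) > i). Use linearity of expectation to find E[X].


Write X = Σ_{i=1}^{238} X_i, where X_i = 1_{π(i) > i}.
For each fixed i, π(i) is uniform over {1, …, 238} (marginal of a uniform permutation), so P[π(i) > i] = (n − i)/n. Summing: Σ_{i=1}^{238} (n − i)/n = (0 + 1 + … + 237)/238 = 238(238 − 1)/(2·238) = (238 − 1)/2.
Hence E[X] = Σ_{i=1}^{238} (238 − i)/238 = 237/2 ≈ 118.500000.

E[X] = 237/2 = 118.500000.


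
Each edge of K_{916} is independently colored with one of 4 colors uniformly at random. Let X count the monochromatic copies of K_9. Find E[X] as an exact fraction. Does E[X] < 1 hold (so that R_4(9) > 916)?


E[X] = C(916, 9) · 4^{1 − 36} = 1202748565202942340440 · 4^{−35} = 1202748565202942340440/1180591620717411303424.
As a reduced fraction: E[X] = 150343570650367792555/147573952589676412928 ≈ 1.0188.
Is E[X] < 1? NO.
Since E[X] ≥ 1, the first-moment bound is inconclusive at n = 916; it does NOT by itself certify R_4(9) > 916.

E[X] = 150343570650367792555/147573952589676412928 ≈ 1.0188; E[X] ≥ 1; first-moment method inconclusive here.


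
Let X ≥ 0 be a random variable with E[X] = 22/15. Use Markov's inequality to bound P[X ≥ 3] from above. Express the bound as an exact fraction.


μ = E[X] = 22/15, a = 3.
Markov: P[X ≥ 3] ≤ μ/a = (22/15)/3 = 22/45.
Numerically: ≈ 0.488889.
(Since a = 3 > μ = 1.466667, the bound 22/45 is < 1 and informative.)

P[X ≥ 3] ≤ 22/45 ≈ 0.488889.


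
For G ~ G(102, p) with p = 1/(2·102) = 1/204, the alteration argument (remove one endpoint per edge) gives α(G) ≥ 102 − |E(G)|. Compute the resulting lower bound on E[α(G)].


E[|E(G)|] = C(102, 2)·p = 5151 · (1/204) = 101/4.
E[α(G)] ≥ n − E[|E(G)|] = 102 − 101/4 = 307/4.
Numerically: ≈ 76.75000.
(This is only a lower bound; the true E[α(G)] may be larger.)

E[α(G)] ≥ 307/4 ≈ 76.75000.


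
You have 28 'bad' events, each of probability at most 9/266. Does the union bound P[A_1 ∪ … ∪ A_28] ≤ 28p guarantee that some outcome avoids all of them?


Union bound: P[∪_{i=1}^{28} A_i] ≤ Σ_i P[A_i] ≤ 28·p = 28·(9/266) = 18/19.
Numerically: 18/19 ≈ 0.94737.
Is 18/19 < 1? YES.
Since P[∪ A_i] ≤ 18/19 < 1, the complement has P[∩ A_i^c] ≥ 1 − 18/19 = 1/19 > 0, so some outcome avoids every A_i.

28·p = 18/19 ≈ 0.94737; existence CERTIFIED by the union bound.


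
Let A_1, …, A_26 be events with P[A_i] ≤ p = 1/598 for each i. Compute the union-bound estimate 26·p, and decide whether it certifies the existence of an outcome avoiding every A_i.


Union bound: P[∪_{i=1}^{26} A_i] ≤ Σ_i P[A_i] ≤ 26·p = 26·(1/598) = 1/23.
Numerically: 1/23 ≈ 0.043.
Is 1/23 < 1? YES.
Since P[∪ A_i] ≤ 1/23 < 1, the complement has P[∩ A_i^c] ≥ 1 − 1/23 = 22/23 > 0, so some outcome avoids every A_i.

26·p = 1/23 ≈ 0.043; existence CERTIFIED by the union bound.


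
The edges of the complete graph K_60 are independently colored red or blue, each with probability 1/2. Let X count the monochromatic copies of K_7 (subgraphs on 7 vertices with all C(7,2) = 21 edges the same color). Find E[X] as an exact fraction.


Let X = Σ_S X_S over the C(60, 7) = 386206920 subsets S of size 7, where X_S = 1 if the K_7 on S is monochromatic.
For a fixed S, the K_7 on S has C(7, 2) = 21 edges. P[all 21 edges red] = (1/2)^21, and likewise for blue, so P[monochromatic] = 2·(1/2)^21 = 2^{1 − 21} = 1/1048576.
By linearity: E[X] = C(60, 7) · 2^{1 − 21} = 386206920 · 1/1048576 = 48275865/131072.
Numerically: E[X] ≈ 368.31562.

E[X] = C(60,7)·2^(1−C(7,2)) = 48275865/131072 ≈ 368.31562.


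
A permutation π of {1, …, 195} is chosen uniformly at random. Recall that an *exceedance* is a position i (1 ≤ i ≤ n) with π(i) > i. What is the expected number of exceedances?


Write X = Σ_{i=1}^{195} X_i, where X_i = 1_{π(i) > i}.
For each fixed i, π(i) is uniform over {1, …, 195} (marginal of a uniform permutation), so P[π(i) > i] = (n − i)/n. Summing: Σ_{i=1}^{195} (n − i)/n = (0 + 1 + … + 194)/195 = 195(195 − 1)/(2·195) = (195 − 1)/2.
Hence E[X] = Σ_{i=1}^{195} (195 − i)/195 = 97 ≈ 97.000.

E[X] = 97 = 97.000.


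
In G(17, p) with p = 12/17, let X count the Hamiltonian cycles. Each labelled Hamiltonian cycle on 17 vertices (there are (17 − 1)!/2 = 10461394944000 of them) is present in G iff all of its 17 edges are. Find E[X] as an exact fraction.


K_17 has (17 − 1)!/2 = 10461394944000 labelled Hamiltonian cycles.
For each such Hamiltonian cycle H, let X_H = 1 if all 17 edges of H are present in G. Then P[X_H = 1] = p^{17} = (12/17)^{17} = 2218611106740436992/827240261886336764177.
Summing the indicators: E[X] = Σ_H E[X_H] = 10461394944000 · p^{17} = 10461394944000 · 2218611106740436992/827240261886336764177 = 23209767014756651868459368448000/827240261886336764177.
Numerically: E[X] ≈ 2.806e+10.

E[X] = 10461394944000 · (12/17)^{17} = 23209767014756651868459368448000/827240261886336764177 ≈ 2.806e+10.


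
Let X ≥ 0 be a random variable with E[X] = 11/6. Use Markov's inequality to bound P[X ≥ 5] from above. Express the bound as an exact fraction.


μ = E[X] = 11/6, a = 5.
Markov: P[X ≥ 5] ≤ μ/a = (11/6)/5 = 11/30.
Numerically: ≈ 0.3667.
(Since a = 5 > μ = 1.8333, the bound 11/30 is < 1 and informative.)

P[X ≥ 5] ≤ 11/30 ≈ 0.3667.


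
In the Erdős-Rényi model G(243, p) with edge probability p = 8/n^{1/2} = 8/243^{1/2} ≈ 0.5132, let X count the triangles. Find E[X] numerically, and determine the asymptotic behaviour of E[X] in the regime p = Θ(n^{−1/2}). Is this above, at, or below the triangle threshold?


Number of potential triangles: C(243, 3) = 2362041.
Each occurs with probability p³ ≈ (0.5132)³ ≈ 1.351638e-01.
By linearity: E[X] = C(243, 3)·p³ ≈ 2362041 · 1.351638e-01 ≈ 319262.5531.
Since α = 1/2 < 1, p = c/n^{1/2} ≫ 1/n is above the triangle threshold p ~ 1/n. Asymptotically E[X] ~ (c³/6)·n^{3(1−α)} = (8³/6)·n^{1.5} → ∞; triangles are abundant w.h.p.

E[X] ≈ 319262.5531; in regime p = Θ(1/n^{1/2}) E[X] diverges (above the triangle threshold p ~ 1/n).


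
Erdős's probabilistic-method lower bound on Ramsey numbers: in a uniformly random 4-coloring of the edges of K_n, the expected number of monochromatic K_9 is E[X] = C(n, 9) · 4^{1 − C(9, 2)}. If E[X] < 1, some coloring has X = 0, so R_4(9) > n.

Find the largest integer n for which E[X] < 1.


We need C(n, 9) · 4^{1 − 36} < 1, i.e. C(n, 9) < 4^{36 − 1} = 1180591620717411303424.
Check values of n near the boundary:
  n = 912: C(912, 9) = 1156095740032081475120; 1156095740032081475120 < 1180591620717411303424? YES
  n = 913: C(913, 9) = 1167605542753639808390; 1167605542753639808390 < 1180591620717411303424? YES
  n = 914: C(914, 9) = 1179217089587653905932; 1179217089587653905932 < 1180591620717411303424? YES
  n = 915: C(915, 9) = 1190931166636537885130; 1190931166636537885130 < 1180591620717411303424? NO
  n = 916: C(916, 9) = 1202748565202942340440; 1202748565202942340440 < 1180591620717411303424? NO
  n = 917: C(917, 9) = 1214670081818390006810; 1214670081818390006810 < 1180591620717411303424? NO
The largest n with C(n, 9) < 1180591620717411303424 is n = 914 (where E[X] = 294804272396913476483/295147905179352825856 ≈ 0.999). Hence R_4(9) > 914, i.e. R_4(9) ≥ 915.

Largest n = 914; hence R_4(9) > 914.


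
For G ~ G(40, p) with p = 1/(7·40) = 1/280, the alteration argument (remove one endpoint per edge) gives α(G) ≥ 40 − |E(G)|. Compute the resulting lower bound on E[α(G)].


E[|E(G)|] = C(40, 2)·p = 780 · (1/280) = 39/14.
E[α(G)] ≥ n − E[|E(G)|] = 40 − 39/14 = 521/14.
Numerically: ≈ 37.2143.
(This is only a lower bound; the true E[α(G)] may be larger.)

E[α(G)] ≥ 521/14 ≈ 37.2143.


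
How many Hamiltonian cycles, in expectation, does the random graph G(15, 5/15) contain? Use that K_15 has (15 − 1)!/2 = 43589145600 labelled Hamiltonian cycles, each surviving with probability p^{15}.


K_15 has (15 − 1)!/2 = 43589145600 labelled Hamiltonian cycles.
For each such Hamiltonian cycle H, let X_H = 1 if all 15 edges of H are present in G. Then P[X_H = 1] = p^{15} = (1/3)^{15} = 1/14348907.
Summing the indicators: E[X] = Σ_H E[X_H] = 43589145600 · p^{15} = 43589145600 · 1/14348907 = 179379200/59049.
Numerically: E[X] ≈ 3037.8.

E[X] = 43589145600 · (1/3)^{15} = 179379200/59049 ≈ 3037.8.


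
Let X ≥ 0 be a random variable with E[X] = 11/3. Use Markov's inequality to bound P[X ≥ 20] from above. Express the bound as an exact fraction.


μ = E[X] = 11/3, a = 20.
Markov: P[X ≥ 20] ≤ μ/a = (11/3)/20 = 11/60.
Numerically: ≈ 0.183.
(Since a = 20 > μ = 3.667, the bound 11/60 is < 1 and informative.)

P[X ≥ 20] ≤ 11/60 ≈ 0.183.


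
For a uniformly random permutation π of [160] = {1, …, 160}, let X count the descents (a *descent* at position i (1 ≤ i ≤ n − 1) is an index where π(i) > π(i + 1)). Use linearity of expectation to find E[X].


Write X = Σ X_I over i = 1, …, 159, with X_I the indicator of one descent.
There are 159 indicators.
For each fixed i, the pair (π(i), π(i+1)) is a uniformly random ordered pair of distinct values from {1, …, 160}; by symmetry P[π(i) > π(i+1)] = 1/2.
By linearity: E[X] = 159 · (1/2) = (160 − 1) · (1/2) = 159/2 ≈ 79.500.

E[X] = 159/2 = 79.500.


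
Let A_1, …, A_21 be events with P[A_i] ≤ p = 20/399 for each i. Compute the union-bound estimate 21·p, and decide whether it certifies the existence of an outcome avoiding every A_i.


Union bound: P[∪_{i=1}^{21} A_i] ≤ Σ_i P[A_i] ≤ 21·p = 21·(20/399) = 20/19.
Numerically: 20/19 ≈ 1.0526.
Is 20/19 < 1? NO.
Since the bound 20/19 is ≥ 1, the union bound is uninformative here; it does NOT by itself certify existence.

21·p = 20/19 ≈ 1.0526; existence NOT certified by the union bound.


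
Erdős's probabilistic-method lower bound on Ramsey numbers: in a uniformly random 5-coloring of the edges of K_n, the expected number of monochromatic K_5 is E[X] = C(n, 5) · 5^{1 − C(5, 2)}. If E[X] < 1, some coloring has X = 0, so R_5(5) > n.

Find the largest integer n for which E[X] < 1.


We need C(n, 5) · 5^{1 − 10} < 1, i.e. C(n, 5) < 5^{10 − 1} = 1953125.
Check values of n near the boundary:
  n = 47: C(47, 5) = 1533939; 1533939 < 1953125? YES
  n = 48: C(48, 5) = 1712304; 1712304 < 1953125? YES
  n = 49: C(49, 5) = 1906884; 1906884 < 1953125? YES
  n = 50: C(50, 5) = 2118760; 2118760 < 1953125? NO
  n = 51: C(51, 5) = 2349060; 2349060 < 1953125? NO
The largest n with C(n, 5) < 1953125 is n = 49 (where E[X] = 1906884/1953125 ≈ 0.976). Hence R_5(5) > 49, i.e. R_5(5) ≥ 50.

Largest n = 49; hence R_5(5) > 49.


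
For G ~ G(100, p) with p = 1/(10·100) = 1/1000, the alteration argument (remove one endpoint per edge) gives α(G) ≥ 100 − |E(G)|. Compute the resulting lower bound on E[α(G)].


E[|E(G)|] = C(100, 2)·p = 4950 · (1/1000) = 99/20.
E[α(G)] ≥ n − E[|E(G)|] = 100 − 99/20 = 1901/20.
Numerically: ≈ 95.05000.
(This is only a lower bound; the true E[α(G)] may be larger.)

E[α(G)] ≥ 1901/20 ≈ 95.05000.


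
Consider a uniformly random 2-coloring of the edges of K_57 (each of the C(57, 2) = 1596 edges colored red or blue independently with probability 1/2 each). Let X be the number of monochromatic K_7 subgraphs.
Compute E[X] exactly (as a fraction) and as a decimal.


Let X = Σ_S X_S over the C(57, 7) = 264385836 subsets S of size 7, where X_S = 1 if the K_7 on S is monochromatic.
For a fixed S, the K_7 on S has C(7, 2) = 21 edges. P[all 21 edges red] = (1/2)^21, and likewise for blue, so P[monochromatic] = 2·(1/2)^21 = 2^{1 − 21} = 1/1048576.
By linearity of expectation: E[X] = C(57, 7) · 2^{1 − 21} = 264385836 · 1/1048576 = 66096459/262144.
Numerically: E[X] ≈ 252.137981.

E[X] = C(57,7)·2^(1−C(7,2)) = 66096459/262144 ≈ 252.137981.


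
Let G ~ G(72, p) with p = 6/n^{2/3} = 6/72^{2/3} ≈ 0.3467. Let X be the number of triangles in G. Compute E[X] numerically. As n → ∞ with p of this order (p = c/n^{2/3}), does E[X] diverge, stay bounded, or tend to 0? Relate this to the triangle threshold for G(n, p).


Number of potential triangles: C(72, 3) = 59640.
Each occurs with probability p³ ≈ (0.3467)³ ≈ 4.166667e-02.
By linearity: E[X] = C(72, 3)·p³ ≈ 59640 · 4.166667e-02 ≈ 2485.0000.
Since α = 2/3 < 1, p = c/n^{2/3} ≫ 1/n is above the triangle threshold p ~ 1/n. Asymptotically E[X] ~ (c³/6)·n^{3(1−α)} = (6³/6)·n^{1} → ∞; triangles are abundant w.h.p.

E[X] ≈ 2485.0000; in regime p = Θ(1/n^{2/3}) E[X] diverges (above the triangle threshold p ~ 1/n).


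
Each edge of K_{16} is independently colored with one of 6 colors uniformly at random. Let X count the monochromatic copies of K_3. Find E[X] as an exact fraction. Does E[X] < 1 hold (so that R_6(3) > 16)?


E[X] = C(16, 3) · 6^{1 − 3} = 560 · 6^{−2} = 560/36.
As a reduced fraction: E[X] = 140/9 ≈ 15.55556.
Is E[X] < 1? NO.
Since E[X] ≥ 1, the first-moment bound is inconclusive at n = 16; it does NOT by itself certify R_6(3) > 16.

E[X] = 140/9 ≈ 15.55556; E[X] ≥ 1; first-moment method inconclusive here.


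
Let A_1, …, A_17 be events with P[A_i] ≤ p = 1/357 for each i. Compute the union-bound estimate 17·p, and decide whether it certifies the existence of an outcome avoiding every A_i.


Union bound: P[∪_{i=1}^{17} A_i] ≤ Σ_i P[A_i] ≤ 17·p = 17·(1/357) = 1/21.
Numerically: 1/21 ≈ 0.047619.
Is 1/21 < 1? YES.
Since P[∪ A_i] ≤ 1/21 < 1, the complement has P[∩ A_i^c] ≥ 1 − 1/21 = 20/21 > 0, so some outcome avoids every A_i.

17·p = 1/21 ≈ 0.047619; existence CERTIFIED by the union bound.


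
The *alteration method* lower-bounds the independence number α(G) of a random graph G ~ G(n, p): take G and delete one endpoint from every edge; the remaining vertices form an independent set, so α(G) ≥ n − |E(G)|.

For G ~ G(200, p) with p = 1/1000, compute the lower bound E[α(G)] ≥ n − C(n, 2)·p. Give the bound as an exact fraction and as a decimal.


E[|E(G)|] = C(200, 2)·p = 19900 · (1/1000) = 199/10.
E[α(G)] ≥ n − E[|E(G)|] = 200 − 199/10 = 1801/10.
Numerically: ≈ 180.1000.
(This is only a lower bound; the true E[α(G)] may be larger.)

E[α(G)] ≥ 1801/10 ≈ 180.1000.


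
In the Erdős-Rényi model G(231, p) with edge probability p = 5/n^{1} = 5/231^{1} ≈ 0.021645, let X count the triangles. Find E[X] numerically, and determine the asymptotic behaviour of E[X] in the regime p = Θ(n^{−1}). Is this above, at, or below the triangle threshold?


Number of potential triangles: C(231, 3) = 2027795.
Each occurs with probability p³ ≈ (0.021645)³ ≈ 1.01408433e-05.
By linearity: E[X] = C(231, 3)·p³ ≈ 2027795 · 1.01408433e-05 ≈ 20.563551.
Here α = 1, so p = 5/n is exactly at the triangle threshold p ~ 1/n. Asymptotically E[X] → c³/6 = 5³/6 = 125/6 ≈ 20.833333, a bounded constant. In this regime the triangle count is asymptotically Poisson(c³/6).

E[X] ≈ 20.563551; in regime p = Θ(1/n^{1}) E[X] stays bounded (at the triangle threshold p ~ 1/n).


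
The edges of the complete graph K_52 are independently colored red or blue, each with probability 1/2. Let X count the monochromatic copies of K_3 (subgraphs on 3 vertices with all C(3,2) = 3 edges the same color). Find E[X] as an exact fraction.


Let X = Σ_S X_S over the C(52, 3) = 22100 subsets S of size 3, where X_S = 1 if the K_3 on S is monochromatic.
For a fixed S, the K_3 on S has C(3, 2) = 3 edges. P[all 3 edges red] = (1/2)^3, and likewise for blue, so P[monochromatic] = 2·(1/2)^3 = 2^{1 − 3} = 1/4.
By linearity of expectation: E[X] = C(52, 3) · 2^{1 − 3} = 22100 · 1/4 = 5525.
Numerically: E[X] ≈ 5525.00000.

E[X] = C(52,3)·2^(1−C(3,2)) = 5525 ≈ 5525.00000.


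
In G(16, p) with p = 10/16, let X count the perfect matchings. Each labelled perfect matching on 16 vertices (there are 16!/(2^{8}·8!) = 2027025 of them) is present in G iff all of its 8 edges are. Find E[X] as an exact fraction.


K_16 has 16!/(2^{8}·8!) = 2027025 labelled perfect matchings.
For each such perfect matching H, let X_H = 1 if all 8 edges of H are present in G. Then P[X_H = 1] = p^{8} = (5/8)^{8} = 390625/16777216.
Summing the indicators: E[X] = Σ_H E[X_H] = 2027025 · p^{8} = 2027025 · 390625/16777216 = 791806640625/16777216.
Numerically: E[X] ≈ 47195.4.

E[X] = 2027025 · (5/8)^{8} = 791806640625/16777216 ≈ 47195.4.


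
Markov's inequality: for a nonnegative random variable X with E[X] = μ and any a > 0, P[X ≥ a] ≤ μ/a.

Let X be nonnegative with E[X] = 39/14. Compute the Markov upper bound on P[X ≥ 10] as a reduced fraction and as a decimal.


μ = E[X] = 39/14, a = 10.
Markov: P[X ≥ 10] ≤ μ/a = (39/14)/10 = 39/140.
Numerically: ≈ 0.279.
(Since a = 10 > μ = 2.786, the bound 39/140 is < 1 and informative.)

P[X ≥ 10] ≤ 39/140 ≈ 0.279.


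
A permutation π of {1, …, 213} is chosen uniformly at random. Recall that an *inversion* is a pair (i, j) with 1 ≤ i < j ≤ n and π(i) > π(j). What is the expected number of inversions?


Write X = Σ X_I over the C(213, 2) = 22578 pairs i < j, with X_I the indicator of one inversion.
There are 22578 indicators.
For each fixed pair i < j, the values π(i) and π(j) are two distinct elements of {1, …, 213} in uniformly random order; by symmetry P[π(i) > π(j)] = 1/2.
By linearity: E[X] = 22578 · (1/2) = C(213, 2) · (1/2) = 22578/2 = 11289 ≈ 11289.00000.

E[X] = 11289 = 11289.00000.
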